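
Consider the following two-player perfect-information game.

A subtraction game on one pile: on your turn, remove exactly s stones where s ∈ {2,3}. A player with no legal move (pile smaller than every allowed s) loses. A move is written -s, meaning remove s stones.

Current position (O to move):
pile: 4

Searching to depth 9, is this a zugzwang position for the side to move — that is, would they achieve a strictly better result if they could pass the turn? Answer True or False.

zugzwang(4, O) = False

[4] O move#1: -2:-1/2, -3:+1/1*
[1] end (terminal -1, X#2); searched 4 to 9
pass branch (X moves first from the same position):
  | [4] X move#1: -2:-1/2, -3:+1/1*
  | [1] end (terminal -1, O#2); searched 4 to 9
O moving scores +1; O passing scores -1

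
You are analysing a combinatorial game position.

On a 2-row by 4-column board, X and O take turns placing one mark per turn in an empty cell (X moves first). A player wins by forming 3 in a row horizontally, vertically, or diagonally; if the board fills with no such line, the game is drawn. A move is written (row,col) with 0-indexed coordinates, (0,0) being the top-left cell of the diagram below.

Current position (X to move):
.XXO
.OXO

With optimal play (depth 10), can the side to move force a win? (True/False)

X winning at [.XXO/.OXO]: True

ply 1, X at .XXO/.OXO | (0,0)=+1→XXXO/.OXO*; (1,0)=+0→.XXO/XOXO
ply 2: XXXO/.OXO is terminal -1 (O); from .XXO/.OXO depth 10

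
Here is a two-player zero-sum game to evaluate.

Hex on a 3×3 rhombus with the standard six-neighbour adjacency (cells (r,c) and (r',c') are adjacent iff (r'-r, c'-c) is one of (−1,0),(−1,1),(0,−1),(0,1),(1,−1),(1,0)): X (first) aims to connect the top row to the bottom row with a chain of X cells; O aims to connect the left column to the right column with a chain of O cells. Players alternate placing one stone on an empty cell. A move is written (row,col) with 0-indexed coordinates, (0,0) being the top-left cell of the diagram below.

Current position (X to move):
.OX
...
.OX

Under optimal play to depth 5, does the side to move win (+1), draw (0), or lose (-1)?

value(.OX/.../.OX, X) = +1

ply 1, X at .OX/.../.OX | (0,0)=+1→XOX/.../.OX*; (1,0)=+1→.OX/X../.OX; (1,1)=+1→.OX/.X./.OX; (1,2)=+1→.OX/..X/.OX; (2,0)=+1→.OX/.../XOX
ply 2, O at XOX/.../.OX | (1,0)=-1→XOX/O../.OX*; (1,1)=-1→XOX/.O./.OX; (1,2)=-1→XOX/..O/.OX; (2,0)=-1→XOX/.../OOX
ply 3, X at XOX/O../.OX | (1,1)=+1→XOX/OX./.OX*; (1,2)=+1→XOX/O.X/.OX; (2,0)=+1→XOX/O../XOX
ply 4, O at XOX/OX./.OX | (1,2)=-1→XOX/OXO/.OX*; (2,0)=-1→XOX/OX./OOX
ply 5, X at XOX/OXO/.OX | (2,0)=+1→XOX/OXO/XOX*
ply 6: XOX/OXO/XOX is terminal -1 (O); from .OX/.../.OX depth 5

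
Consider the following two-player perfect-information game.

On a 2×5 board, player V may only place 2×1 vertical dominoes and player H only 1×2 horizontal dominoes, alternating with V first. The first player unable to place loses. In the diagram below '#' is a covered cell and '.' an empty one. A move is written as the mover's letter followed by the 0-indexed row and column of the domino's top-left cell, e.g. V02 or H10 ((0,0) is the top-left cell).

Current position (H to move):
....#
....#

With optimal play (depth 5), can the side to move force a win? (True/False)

ply 1, H at ....#/....# | H00=-1→##..#/....#; H01=+1→.##.#/....#*; H02=-1→..###/....#; H10=-1→....#/##..#; H11=+1→....#/.##.#; H12=-1→....#/..###
ply 2, V at .##.#/....# | V00=-1→###.#/#...#*; V03=-1→.####/...##
ply 3, H at ###.#/#...# | H11=-1→###.#/###.#; H12=+1→###.#/#.###*
ply 4: ###.#/#.### is terminal -1 (V); from ....#/....# depth 5

H winning at [....#/....#]: True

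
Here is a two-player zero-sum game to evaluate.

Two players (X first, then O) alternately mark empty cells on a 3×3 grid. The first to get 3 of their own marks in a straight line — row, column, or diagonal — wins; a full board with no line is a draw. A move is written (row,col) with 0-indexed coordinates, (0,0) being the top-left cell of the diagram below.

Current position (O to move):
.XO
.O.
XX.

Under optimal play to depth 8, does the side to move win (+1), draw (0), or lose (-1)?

[.XO/.O./XX.] O move#1: (0,0):-1/OXO/.O./XX., (1,0):-1/.XO/OO./XX., (1,2):-1/.XO/.OO/XX., (2,2):+1/.XO/.O./XXO*
[.XO/.O./XXO] X move#2: (0,0):-1/XXO/.O./XXO*, (1,0):-1/.XO/XO./XXO, (1,2):-1/.XO/.OX/XXO
[XXO/.O./XXO] O move#3: (1,0):+0/XXO/OO./XXO, (1,2):+1/XXO/.OO/XXO*
[XXO/.OO/XXO] end (terminal -1, X#4); searched .XO/.O./XX. to 8

value(.XO/.O./XX., O) = +1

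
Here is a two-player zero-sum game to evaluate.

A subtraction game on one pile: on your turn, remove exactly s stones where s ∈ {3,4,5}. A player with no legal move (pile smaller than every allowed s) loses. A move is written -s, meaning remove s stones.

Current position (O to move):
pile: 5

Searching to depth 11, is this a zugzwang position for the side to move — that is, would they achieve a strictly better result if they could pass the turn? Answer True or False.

[5] O move#1: -3:+1/2*, -4:+1/1, -5:+1/0
[2] end (terminal -1, X#2); searched 5 to 11
suppose O passes — search the same position with X to move:
pass> [5] X move#1: -3:+1/2*, -4:+1/1, -5:+1/0
pass> [2] end (terminal -1, O#2); searched 5 to 11
for O: play +1, pass -1

zugzwang(5, O) = False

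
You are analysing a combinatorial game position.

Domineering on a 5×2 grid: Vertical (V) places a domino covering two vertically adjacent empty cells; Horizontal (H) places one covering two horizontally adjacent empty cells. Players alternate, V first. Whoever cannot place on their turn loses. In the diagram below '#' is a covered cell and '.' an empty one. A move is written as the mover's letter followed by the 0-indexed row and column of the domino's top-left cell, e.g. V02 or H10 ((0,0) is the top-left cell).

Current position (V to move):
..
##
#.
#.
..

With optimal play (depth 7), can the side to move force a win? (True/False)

V winning at [../##/#./#./..]: False

ply 1, V at ../##/#./#./.. | V21=-1→../##/##/##/..*; V31=-1→../##/#./##/.#
ply 2, H at ../##/##/##/.. | H00=+1→##/##/##/##/..*; H40=+1→../##/##/##/##
ply 3: ##/##/##/##/.. is terminal -1 (V); from ../##/#./#./.. depth 7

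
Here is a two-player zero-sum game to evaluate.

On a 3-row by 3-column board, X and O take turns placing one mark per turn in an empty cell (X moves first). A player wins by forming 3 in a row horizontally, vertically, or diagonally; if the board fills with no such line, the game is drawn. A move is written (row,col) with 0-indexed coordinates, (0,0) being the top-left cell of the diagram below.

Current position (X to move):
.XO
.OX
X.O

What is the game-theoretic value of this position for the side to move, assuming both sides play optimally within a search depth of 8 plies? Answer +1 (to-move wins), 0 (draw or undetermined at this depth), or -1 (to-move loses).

p1 X@[.XO/.OX/X.O]: (0,0)[XXO/.OX/X.O]+0* (1,0)[.XO/XOX/X.O]-1 (2,1)[.XO/.OX/XXO]-1
p2 O@[XXO/.OX/X.O]: (1,0)[XXO/OOX/X.O]+0* (2,1)[XXO/.OX/XOO]-1
p3 X@[XXO/OOX/X.O]: (2,1)[XXO/OOX/XXO]+0*
p4 O@[XXO/OOX/XXO] terminal +0; root [.XO/.OX/X.O] d8

value(.XO/.OX/X.O, X) = 0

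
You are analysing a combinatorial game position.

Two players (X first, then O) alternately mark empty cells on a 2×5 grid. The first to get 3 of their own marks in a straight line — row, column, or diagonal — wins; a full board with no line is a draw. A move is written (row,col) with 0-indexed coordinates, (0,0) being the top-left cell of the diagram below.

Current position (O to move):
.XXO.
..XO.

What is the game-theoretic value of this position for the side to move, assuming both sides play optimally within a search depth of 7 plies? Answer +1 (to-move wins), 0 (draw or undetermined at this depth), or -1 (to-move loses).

value(.XXO./..XO., O) = 0

ply 1, O at .XXO./..XO. | (0,0)=+0→OXXO./..XO.*; (0,4)=-1→.XXOO/..XO.; (1,0)=-1→.XXO./O.XO.; (1,1)=-1→.XXO./.OXO.; (1,4)=-1→.XXO./..XOO
ply 2, X at OXXO./..XO. | (0,4)=+0→OXXOX/..XO.*; (1,0)=+0→OXXO./X.XO.; (1,1)=+0→OXXO./.XXO.; (1,4)=+0→OXXO./..XOX
ply 3, O at OXXOX/..XO. | (1,0)=+0→OXXOX/O.XO.*; (1,1)=+0→OXXOX/.OXO.; (1,4)=+0→OXXOX/..XOO
ply 4, X at OXXOX/O.XO. | (1,1)=+0→OXXOX/OXXO.*; (1,4)=+0→OXXOX/O.XOX
ply 5, O at OXXOX/OXXO. | (1,4)=+0→OXXOX/OXXOO*
ply 6: OXXOX/OXXOO is terminal +0 (X); from .XXO./..XO. depth 7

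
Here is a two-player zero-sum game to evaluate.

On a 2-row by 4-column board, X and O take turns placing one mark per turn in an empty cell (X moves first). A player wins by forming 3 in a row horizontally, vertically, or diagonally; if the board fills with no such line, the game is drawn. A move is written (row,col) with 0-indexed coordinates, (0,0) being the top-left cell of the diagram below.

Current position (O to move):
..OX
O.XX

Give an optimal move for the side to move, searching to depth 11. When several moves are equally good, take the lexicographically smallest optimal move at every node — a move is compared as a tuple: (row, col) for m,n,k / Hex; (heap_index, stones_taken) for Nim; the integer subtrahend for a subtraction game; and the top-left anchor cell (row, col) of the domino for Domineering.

O's best at [..OX/O.XX]: (1,1)

[..OX/O.XX] O move#1: (0,0):-1/O.OX/O.XX, (0,1):-1/.OOX/O.XX, (1,1):+0/..OX/OOXX*
[..OX/OOXX] X move#2: (0,0):+0/X.OX/OOXX*, (0,1):+0/.XOX/OOXX
[X.OX/OOXX] O move#3: (0,1):+0/XOOX/OOXX*
[XOOX/OOXX] end (terminal +0, X#4); searched ..OX/O.XX to 11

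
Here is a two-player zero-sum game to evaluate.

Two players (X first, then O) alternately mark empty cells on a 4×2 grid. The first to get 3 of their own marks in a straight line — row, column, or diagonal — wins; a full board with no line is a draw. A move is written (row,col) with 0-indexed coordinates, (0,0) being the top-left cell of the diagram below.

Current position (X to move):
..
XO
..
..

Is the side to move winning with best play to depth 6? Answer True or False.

X winning at [../XO/../..]: True

ply 1, X at ../XO/../.. | (0,0)=+0→X./XO/../..; (0,1)=+0→.X/XO/../..; (2,0)=+1→../XO/X./..*; (2,1)=+0→../XO/.X/..; (3,0)=+0→../XO/../X.; (3,1)=+0→../XO/../.X
ply 2, O at ../XO/X./.. | (0,0)=-1→O./XO/X./..*; (0,1)=-1→.O/XO/X./..; (2,1)=-1→../XO/XO/..; (3,0)=-1→../XO/X./O.; (3,1)=-1→../XO/X./.O
ply 3, X at O./XO/X./.. | (0,1)=+0→OX/XO/X./..; (2,1)=+0→O./XO/XX/..; (3,0)=+1→O./XO/X./X.*; (3,1)=+0→O./XO/X./.X
ply 4: O./XO/X./X. is terminal -1 (O); from ../XO/../.. depth 6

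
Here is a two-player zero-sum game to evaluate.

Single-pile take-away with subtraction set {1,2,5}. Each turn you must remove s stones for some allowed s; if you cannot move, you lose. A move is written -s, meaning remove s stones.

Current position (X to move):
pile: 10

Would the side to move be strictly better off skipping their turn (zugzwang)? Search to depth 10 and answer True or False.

zugzwang(10, X) = False

[10] X move#1: -1:+1/9*, -2:-1/8, -5:-1/5
[9] O move#2: -1:-1/8*, -2:-1/7, -5:-1/4
[8] X move#3: -1:-1/7, -2:+1/6*, -5:+1/3
[6] O move#4: -1:-1/5*, -2:-1/4, -5:-1/1
[5] X move#5: -1:-1/4, -2:+1/3*, -5:+1/0
[3] O move#6: -1:-1/2*, -2:-1/1
[2] X move#7: -1:-1/1, -2:+1/0*
[0] end (terminal -1, O#8); searched 10 to 10
if X skipped the turn, O would face:
~ [10] O move#1: -1:+1/9*, -2:-1/8, -5:-1/5
~ [9] X move#2: -1:-1/8*, -2:-1/7, -5:-1/4
~ [8] O move#3: -1:-1/7, -2:+1/6*, -5:+1/3
~ [6] X move#4: -1:-1/5*, -2:-1/4, -5:-1/1
~ [5] O move#5: -1:-1/4, -2:+1/3*, -5:+1/0
~ [3] X move#6: -1:-1/2*, -2:-1/1
~ [2] O move#7: -1:-1/1, -2:+1/0*
~ [0] end (terminal -1, X#8); searched 10 to 10
compare (X): move=+1 vs pass=-1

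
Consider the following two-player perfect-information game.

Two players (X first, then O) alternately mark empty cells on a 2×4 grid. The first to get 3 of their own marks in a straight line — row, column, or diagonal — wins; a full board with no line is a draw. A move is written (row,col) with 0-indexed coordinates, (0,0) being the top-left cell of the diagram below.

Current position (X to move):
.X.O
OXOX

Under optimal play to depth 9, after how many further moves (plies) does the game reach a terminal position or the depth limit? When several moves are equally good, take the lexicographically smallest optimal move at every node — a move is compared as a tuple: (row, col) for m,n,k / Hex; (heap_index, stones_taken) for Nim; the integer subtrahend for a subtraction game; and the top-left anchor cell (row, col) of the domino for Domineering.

p1 X@[.X.O/OXOX]: (0,0)[XX.O/OXOX]+0* (0,2)[.XXO/OXOX]+0
p2 O@[XX.O/OXOX]: (0,2)[XXOO/OXOX]+0*
p3 X@[XXOO/OXOX] terminal +0; root [.X.O/OXOX] d9

PV length from [.X.O/OXOX]: 2 plies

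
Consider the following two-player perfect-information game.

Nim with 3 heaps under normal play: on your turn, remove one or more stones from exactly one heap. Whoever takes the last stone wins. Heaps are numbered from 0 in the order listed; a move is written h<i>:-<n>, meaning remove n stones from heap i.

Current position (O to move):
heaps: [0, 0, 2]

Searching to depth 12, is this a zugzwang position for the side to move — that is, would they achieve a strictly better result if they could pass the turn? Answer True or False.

ply 1, O at (0,0,2) | h2:-1=-1→(0,0,1); h2:-2=+1→(0,0,0)*
ply 2: (0,0,0) is terminal -1 (X); from (0,0,2) depth 12
if O skipped the turn, X would face:
~ ply 1, X at (0,0,2) | h2:-1=-1→(0,0,1); h2:-2=+1→(0,0,0)*
~ ply 2: (0,0,0) is terminal -1 (O); from (0,0,2) depth 12
compare (O): move=+1 vs pass=-1

zugzwang((0,0,2), O) = False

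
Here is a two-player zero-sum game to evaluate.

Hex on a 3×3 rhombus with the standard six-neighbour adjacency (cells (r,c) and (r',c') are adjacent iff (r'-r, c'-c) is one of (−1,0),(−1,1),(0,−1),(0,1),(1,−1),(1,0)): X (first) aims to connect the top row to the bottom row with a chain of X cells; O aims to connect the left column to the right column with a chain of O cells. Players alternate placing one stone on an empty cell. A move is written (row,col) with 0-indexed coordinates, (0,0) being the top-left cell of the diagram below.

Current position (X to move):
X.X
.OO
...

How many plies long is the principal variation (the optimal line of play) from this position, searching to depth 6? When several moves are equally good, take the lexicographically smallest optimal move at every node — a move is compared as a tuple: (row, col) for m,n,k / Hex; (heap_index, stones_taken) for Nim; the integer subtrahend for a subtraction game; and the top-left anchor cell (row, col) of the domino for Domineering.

p1 X@[X.X/.OO/...]: (0,1)[XXX/.OO/...]-1* (1,0)[X.X/XOO/...]-1 (2,0)[X.X/.OO/X..]-1 (2,1)[X.X/.OO/.X.]-1 (2,2)[X.X/.OO/..X]-1
p2 O@[XXX/.OO/...]: (1,0)[XXX/OOO/...]+1* (2,0)[XXX/.OO/O..]+1 (2,1)[XXX/.OO/.O.]+1 (2,2)[XXX/.OO/..O]+1
p3 X@[XXX/OOO/...] terminal -1; root [X.X/.OO/...] d6

PV length from [X.X/.OO/...]: 2 plies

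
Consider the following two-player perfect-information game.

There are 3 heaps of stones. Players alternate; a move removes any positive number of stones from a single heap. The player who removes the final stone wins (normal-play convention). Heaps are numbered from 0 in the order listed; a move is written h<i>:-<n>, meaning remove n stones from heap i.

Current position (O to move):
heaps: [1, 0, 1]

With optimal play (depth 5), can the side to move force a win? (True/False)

p1 O@[(1,0,1)]: h0:-1[(0,0,1)]-1* h2:-1[(1,0,0)]-1
p2 X@[(0,0,1)]: h2:-1[(0,0,0)]+1*
p3 O@[(0,0,0)] terminal -1; root [(1,0,1)] d5

O winning at [(1,0,1)]: False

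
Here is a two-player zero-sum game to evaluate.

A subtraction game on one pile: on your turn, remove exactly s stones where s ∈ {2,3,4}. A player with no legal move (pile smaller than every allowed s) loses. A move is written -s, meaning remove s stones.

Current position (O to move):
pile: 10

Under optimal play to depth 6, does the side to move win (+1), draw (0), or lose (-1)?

ply 1, O at 10 | -2=-1→8; -3=+1→7*; -4=+1→6
ply 2, X at 7 | -2=-1→5*; -3=-1→4; -4=-1→3
ply 3, O at 5 | -2=-1→3; -3=-1→2; -4=+1→1*
ply 4: 1 is terminal -1 (X); from 10 depth 6

value(10, O) = +1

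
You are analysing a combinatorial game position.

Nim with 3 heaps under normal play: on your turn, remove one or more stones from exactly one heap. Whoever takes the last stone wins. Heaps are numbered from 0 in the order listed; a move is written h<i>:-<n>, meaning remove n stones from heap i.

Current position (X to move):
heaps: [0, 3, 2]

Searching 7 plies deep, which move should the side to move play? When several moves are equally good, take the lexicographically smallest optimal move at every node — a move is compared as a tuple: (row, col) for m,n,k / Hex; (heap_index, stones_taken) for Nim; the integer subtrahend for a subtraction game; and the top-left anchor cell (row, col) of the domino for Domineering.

X's best at [(0,3,2)]: h1:-1

p1 X@[(0,3,2)]: h1:-1[(0,2,2)]+1* h1:-2[(0,1,2)]-1 h1:-3[(0,0,2)]-1 h2:-1[(0,3,1)]-1 h2:-2[(0,3,0)]-1
p2 O@[(0,2,2)]: h1:-1[(0,1,2)]-1* h1:-2[(0,0,2)]-1 h2:-1[(0,2,1)]-1 h2:-2[(0,2,0)]-1
p3 X@[(0,1,2)]: h1:-1[(0,0,2)]-1 h2:-1[(0,1,1)]+1* h2:-2[(0,1,0)]-1
p4 O@[(0,1,1)]: h1:-1[(0,0,1)]-1* h2:-1[(0,1,0)]-1
p5 X@[(0,0,1)]: h2:-1[(0,0,0)]+1*
p6 O@[(0,0,0)] terminal -1; root [(0,3,2)] d7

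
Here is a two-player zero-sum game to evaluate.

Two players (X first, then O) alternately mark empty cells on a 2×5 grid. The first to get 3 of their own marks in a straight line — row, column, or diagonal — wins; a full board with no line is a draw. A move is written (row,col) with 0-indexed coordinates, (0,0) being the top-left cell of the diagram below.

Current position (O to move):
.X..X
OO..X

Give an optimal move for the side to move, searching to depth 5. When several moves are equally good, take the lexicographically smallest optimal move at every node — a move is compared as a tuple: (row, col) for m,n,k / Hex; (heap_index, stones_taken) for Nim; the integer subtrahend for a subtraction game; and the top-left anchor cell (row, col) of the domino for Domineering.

p1 O@[.X..X/OO..X]: (0,0)[OX..X/OO..X]+0 (0,2)[.XO.X/OO..X]+0 (0,3)[.X.OX/OO..X]+0 (1,2)[.X..X/OOO.X]+1* (1,3)[.X..X/OO.OX]+0
p2 X@[.X..X/OOO.X] terminal -1; root [.X..X/OO..X] d5

O's best at [.X..X/OO..X]: (1,2)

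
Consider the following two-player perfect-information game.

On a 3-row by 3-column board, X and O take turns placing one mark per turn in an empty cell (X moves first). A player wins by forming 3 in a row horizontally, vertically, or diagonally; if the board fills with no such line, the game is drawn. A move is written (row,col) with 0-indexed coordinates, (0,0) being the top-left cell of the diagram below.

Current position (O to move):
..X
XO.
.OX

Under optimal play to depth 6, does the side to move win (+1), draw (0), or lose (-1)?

ply 1, O at ..X/XO./.OX | (0,0)=-1→O.X/XO./.OX; (0,1)=+1→.OX/XO./.OX*; (1,2)=+0→..X/XOO/.OX; (2,0)=-1→..X/XO./OOX
ply 2: .OX/XO./.OX is terminal -1 (X); from ..X/XO./.OX depth 6

value(..X/XO./.OX, O) = +1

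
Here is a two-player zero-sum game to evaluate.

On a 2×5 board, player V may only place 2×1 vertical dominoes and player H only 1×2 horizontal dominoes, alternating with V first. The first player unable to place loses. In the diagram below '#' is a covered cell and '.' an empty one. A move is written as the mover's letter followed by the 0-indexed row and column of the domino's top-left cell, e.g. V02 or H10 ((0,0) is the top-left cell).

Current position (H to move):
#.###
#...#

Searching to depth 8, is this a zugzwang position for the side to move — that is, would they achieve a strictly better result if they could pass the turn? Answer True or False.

zugzwang(#.###/#...#, H) = False

[#.###/#...#] H move#1: H11:+1/#.###/###.#*, H12:-1/#.###/#.###
[#.###/###.#] end (terminal -1, V#2); searched #.###/#...# to 8
pass branch (V moves first from the same position):
  | [#.###/#...#] V move#1: V01:-1/#####/##..#*
  | [#####/##..#] H move#2: H12:+1/#####/#####*
  | [#####/#####] end (terminal -1, V#3); searched #.###/#...# to 8
H moving scores +1; H passing scores +1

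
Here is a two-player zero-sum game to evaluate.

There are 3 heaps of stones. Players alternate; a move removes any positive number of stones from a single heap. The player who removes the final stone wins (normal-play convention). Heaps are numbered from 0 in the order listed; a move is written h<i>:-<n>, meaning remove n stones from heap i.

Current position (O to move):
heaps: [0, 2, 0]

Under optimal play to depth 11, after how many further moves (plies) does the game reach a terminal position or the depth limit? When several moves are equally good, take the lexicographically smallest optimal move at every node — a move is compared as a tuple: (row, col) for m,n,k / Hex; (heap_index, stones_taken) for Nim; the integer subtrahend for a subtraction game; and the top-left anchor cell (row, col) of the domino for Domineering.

PV length from [(0,2,0)]: 1 ply

ply 1, O at (0,2,0) | h1:-1=-1→(0,1,0); h1:-2=+1→(0,0,0)*
ply 2: (0,0,0) is terminal -1 (X); from (0,2,0) depth 11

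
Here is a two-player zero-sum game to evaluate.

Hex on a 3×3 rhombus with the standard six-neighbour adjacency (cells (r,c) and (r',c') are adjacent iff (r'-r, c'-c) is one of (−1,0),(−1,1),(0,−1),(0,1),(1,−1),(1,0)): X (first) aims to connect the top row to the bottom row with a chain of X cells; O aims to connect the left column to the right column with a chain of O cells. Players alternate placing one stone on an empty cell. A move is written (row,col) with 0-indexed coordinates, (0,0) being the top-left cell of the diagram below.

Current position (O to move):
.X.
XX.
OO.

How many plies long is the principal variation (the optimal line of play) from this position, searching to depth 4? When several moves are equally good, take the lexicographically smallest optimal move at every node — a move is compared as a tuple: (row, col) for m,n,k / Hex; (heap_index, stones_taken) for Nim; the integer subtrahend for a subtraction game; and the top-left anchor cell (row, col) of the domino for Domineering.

PV length from [.X./XX./OO.]: 3 plies

p1 O@[.X./XX./OO.]: (0,0)[OX./XX./OO.]+1* (0,2)[.XO/XX./OO.]+1 (1,2)[.X./XXO/OO.]+1 (2,2)[.X./XX./OOO]+1
p2 X@[OX./XX./OO.]: (0,2)[OXX/XX./OO.]-1* (1,2)[OX./XXX/OO.]-1 (2,2)[OX./XX./OOX]-1
p3 O@[OXX/XX./OO.]: (1,2)[OXX/XXO/OO.]+1* (2,2)[OXX/XX./OOO]+1
p4 X@[OXX/XXO/OO.] terminal -1; root [.X./XX./OO.] d4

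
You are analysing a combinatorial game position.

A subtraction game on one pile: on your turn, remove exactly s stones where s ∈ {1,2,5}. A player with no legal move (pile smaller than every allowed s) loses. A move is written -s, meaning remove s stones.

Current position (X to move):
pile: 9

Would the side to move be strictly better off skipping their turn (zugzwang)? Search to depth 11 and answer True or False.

[9] X move#1: -1:-1/8*, -2:-1/7, -5:-1/4
[8] O move#2: -1:-1/7, -2:+1/6*, -5:+1/3
[6] X move#3: -1:-1/5*, -2:-1/4, -5:-1/1
[5] O move#4: -1:-1/4, -2:+1/3*, -5:+1/0
[3] X move#5: -1:-1/2*, -2:-1/1
[2] O move#6: -1:-1/1, -2:+1/0*
[0] end (terminal -1, X#7); searched 9 to 11
if X skipped the turn, O would face:
~ [9] O move#1: -1:-1/8*, -2:-1/7, -5:-1/4
~ [8] X move#2: -1:-1/7, -2:+1/6*, -5:+1/3
~ [6] O move#3: -1:-1/5*, -2:-1/4, -5:-1/1
~ [5] X move#4: -1:-1/4, -2:+1/3*, -5:+1/0
~ [3] O move#5: -1:-1/2*, -2:-1/1
~ [2] X move#6: -1:-1/1, -2:+1/0*
~ [0] end (terminal -1, O#7); searched 9 to 11
compare (X): move=-1 vs pass=+1

zugzwang(9, X) = True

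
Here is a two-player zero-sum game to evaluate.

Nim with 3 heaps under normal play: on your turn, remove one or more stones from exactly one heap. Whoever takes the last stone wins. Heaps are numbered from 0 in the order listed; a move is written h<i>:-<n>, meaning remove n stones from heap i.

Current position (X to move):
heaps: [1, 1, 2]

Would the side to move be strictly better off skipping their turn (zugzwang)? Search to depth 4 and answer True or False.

ply 1, X at (1,1,2) | h0:-1=-1→(0,1,2); h1:-1=-1→(1,0,2); h2:-1=-1→(1,1,1); h2:-2=+1→(1,1,0)*
ply 2, O at (1,1,0) | h0:-1=-1→(0,1,0)*; h1:-1=-1→(1,0,0)
ply 3, X at (0,1,0) | h1:-1=+1→(0,0,0)*
ply 4: (0,0,0) is terminal -1 (O); from (1,1,2) depth 4
pass branch (O moves first from the same position):
  | ply 1, O at (1,1,2) | h0:-1=-1→(0,1,2); h1:-1=-1→(1,0,2); h2:-1=-1→(1,1,1); h2:-2=+1→(1,1,0)*
  | ply 2, X at (1,1,0) | h0:-1=-1→(0,1,0)*; h1:-1=-1→(1,0,0)
  | ply 3, O at (0,1,0) | h1:-1=+1→(0,0,0)*
  | ply 4: (0,0,0) is terminal -1 (X); from (1,1,2) depth 4
X moving scores +1; X passing scores -1

zugzwang((1,1,2), X) = False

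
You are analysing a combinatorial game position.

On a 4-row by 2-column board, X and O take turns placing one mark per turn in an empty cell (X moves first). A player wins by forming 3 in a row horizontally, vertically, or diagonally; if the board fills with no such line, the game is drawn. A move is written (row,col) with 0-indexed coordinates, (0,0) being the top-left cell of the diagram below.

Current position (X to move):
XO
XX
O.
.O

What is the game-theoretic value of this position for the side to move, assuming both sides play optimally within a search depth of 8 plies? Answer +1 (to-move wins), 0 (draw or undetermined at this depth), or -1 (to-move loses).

value(XO/XX/O./.O, X) = 0

ply 1, X at XO/XX/O./.O | (2,1)=+0→XO/XX/OX/.O*; (3,0)=+0→XO/XX/O./XO
ply 2, O at XO/XX/OX/.O | (3,0)=+0→XO/XX/OX/OO*
ply 3: XO/XX/OX/OO is terminal +0 (X); from XO/XX/O./.O depth 8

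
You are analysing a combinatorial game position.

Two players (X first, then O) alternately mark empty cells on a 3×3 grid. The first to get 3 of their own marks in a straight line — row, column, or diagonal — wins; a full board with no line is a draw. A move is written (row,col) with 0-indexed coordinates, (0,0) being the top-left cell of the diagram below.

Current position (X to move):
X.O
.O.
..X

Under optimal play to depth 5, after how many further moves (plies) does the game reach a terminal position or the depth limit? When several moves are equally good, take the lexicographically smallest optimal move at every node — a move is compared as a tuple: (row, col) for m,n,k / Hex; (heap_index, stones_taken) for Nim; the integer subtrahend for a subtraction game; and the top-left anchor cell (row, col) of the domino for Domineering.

PV length from [X.O/.O./..X]: 3 plies

p1 X@[X.O/.O./..X]: (0,1)[XXO/.O./..X]-1 (1,0)[X.O/XO./..X]-1 (1,2)[X.O/.OX/..X]-1 (2,0)[X.O/.O./X.X]+1* (2,1)[X.O/.O./.XX]-1
p2 O@[X.O/.O./X.X]: (0,1)[XOO/.O./X.X]-1* (1,0)[X.O/OO./X.X]-1 (1,2)[X.O/.OO/X.X]-1 (2,1)[X.O/.O./XOX]-1
p3 X@[XOO/.O./X.X]: (1,0)[XOO/XO./X.X]+1* (1,2)[XOO/.OX/X.X]-1 (2,1)[XOO/.O./XXX]+1
p4 O@[XOO/XO./X.X] terminal -1; root [X.O/.O./..X] d5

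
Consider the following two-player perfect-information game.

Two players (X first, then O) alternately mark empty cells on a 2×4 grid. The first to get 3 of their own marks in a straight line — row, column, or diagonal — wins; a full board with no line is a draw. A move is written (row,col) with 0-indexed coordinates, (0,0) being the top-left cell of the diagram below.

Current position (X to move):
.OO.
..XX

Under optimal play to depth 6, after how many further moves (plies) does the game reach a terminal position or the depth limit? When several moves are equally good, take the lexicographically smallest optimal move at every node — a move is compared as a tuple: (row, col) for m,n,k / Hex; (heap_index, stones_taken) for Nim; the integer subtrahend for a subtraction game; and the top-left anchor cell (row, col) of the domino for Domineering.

PV length from [.OO./..XX]: 1 ply

ply 1, X at .OO./..XX | (0,0)=-1→XOO./..XX; (0,3)=-1→.OOX/..XX; (1,0)=-1→.OO./X.XX; (1,1)=+1→.OO./.XXX*
ply 2: .OO./.XXX is terminal -1 (O); from .OO./..XX depth 6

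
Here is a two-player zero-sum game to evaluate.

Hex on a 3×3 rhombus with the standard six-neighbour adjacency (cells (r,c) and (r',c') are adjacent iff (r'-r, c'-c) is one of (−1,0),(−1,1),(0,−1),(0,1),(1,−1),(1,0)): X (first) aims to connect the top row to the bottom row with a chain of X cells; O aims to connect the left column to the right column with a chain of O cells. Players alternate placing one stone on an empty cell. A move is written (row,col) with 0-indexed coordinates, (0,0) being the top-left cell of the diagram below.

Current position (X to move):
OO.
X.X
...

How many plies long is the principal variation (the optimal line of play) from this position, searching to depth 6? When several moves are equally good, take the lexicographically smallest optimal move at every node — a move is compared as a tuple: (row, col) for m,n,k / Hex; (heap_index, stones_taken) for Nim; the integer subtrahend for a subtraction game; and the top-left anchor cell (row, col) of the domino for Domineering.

PV length from [OO./X.X/...]: 5 plies

ply 1, X at OO./X.X/... | (0,2)=+1→OOX/X.X/...*; (1,1)=-1→OO./XXX/...; (2,0)=-1→OO./X.X/X..; (2,1)=-1→OO./X.X/.X.; (2,2)=-1→OO./X.X/..X
ply 2, O at OOX/X.X/... | (1,1)=-1→OOX/XOX/...*; (2,0)=-1→OOX/X.X/O..; (2,1)=-1→OOX/X.X/.O.; (2,2)=-1→OOX/X.X/..O
ply 3, X at OOX/XOX/... | (2,0)=+1→OOX/XOX/X..*; (2,1)=+1→OOX/XOX/.X.; (2,2)=+1→OOX/XOX/..X
ply 4, O at OOX/XOX/X.. | (2,1)=-1→OOX/XOX/XO.*; (2,2)=-1→OOX/XOX/X.O
ply 5, X at OOX/XOX/XO. | (2,2)=+1→OOX/XOX/XOX*
ply 6: OOX/XOX/XOX is terminal -1 (O); from OO./X.X/... depth 6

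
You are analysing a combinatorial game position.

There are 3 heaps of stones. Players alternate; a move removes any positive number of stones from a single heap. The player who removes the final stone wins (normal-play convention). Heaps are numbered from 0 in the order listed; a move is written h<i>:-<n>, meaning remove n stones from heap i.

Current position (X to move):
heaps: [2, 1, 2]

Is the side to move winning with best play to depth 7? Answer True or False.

p1 X@[(2,1,2)]: h0:-1[(1,1,2)]-1 h0:-2[(0,1,2)]-1 h1:-1[(2,0,2)]+1* h2:-1[(2,1,1)]-1 h2:-2[(2,1,0)]-1
p2 O@[(2,0,2)]: h0:-1[(1,0,2)]-1* h0:-2[(0,0,2)]-1 h2:-1[(2,0,1)]-1 h2:-2[(2,0,0)]-1
p3 X@[(1,0,2)]: h0:-1[(0,0,2)]-1 h2:-1[(1,0,1)]+1* h2:-2[(1,0,0)]-1
p4 O@[(1,0,1)]: h0:-1[(0,0,1)]-1* h2:-1[(1,0,0)]-1
p5 X@[(0,0,1)]: h2:-1[(0,0,0)]+1*
p6 O@[(0,0,0)] terminal -1; root [(2,1,2)] d7

X winning at [(2,1,2)]: True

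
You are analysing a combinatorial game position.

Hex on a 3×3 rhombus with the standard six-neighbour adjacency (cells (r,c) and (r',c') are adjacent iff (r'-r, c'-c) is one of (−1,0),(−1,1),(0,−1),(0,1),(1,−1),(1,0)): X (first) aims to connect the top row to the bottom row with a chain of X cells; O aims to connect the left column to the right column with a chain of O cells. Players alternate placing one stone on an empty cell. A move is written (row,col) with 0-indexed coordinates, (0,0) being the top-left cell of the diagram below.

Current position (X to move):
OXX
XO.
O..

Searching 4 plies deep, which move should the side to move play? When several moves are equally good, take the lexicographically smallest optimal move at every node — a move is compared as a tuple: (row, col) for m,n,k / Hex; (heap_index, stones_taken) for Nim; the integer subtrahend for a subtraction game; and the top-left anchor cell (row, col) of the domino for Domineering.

p1 X@[OXX/XO./O..]: (1,2)[OXX/XOX/O..]+1* (2,1)[OXX/XO./OX.]-1 (2,2)[OXX/XO./O.X]-1
p2 O@[OXX/XOX/O..]: (2,1)[OXX/XOX/OO.]-1* (2,2)[OXX/XOX/O.O]-1
p3 X@[OXX/XOX/OO.]: (2,2)[OXX/XOX/OOX]+1*
p4 O@[OXX/XOX/OOX] terminal -1; root [OXX/XO./O..] d4

X's best at [OXX/XO./O..]: (1,2)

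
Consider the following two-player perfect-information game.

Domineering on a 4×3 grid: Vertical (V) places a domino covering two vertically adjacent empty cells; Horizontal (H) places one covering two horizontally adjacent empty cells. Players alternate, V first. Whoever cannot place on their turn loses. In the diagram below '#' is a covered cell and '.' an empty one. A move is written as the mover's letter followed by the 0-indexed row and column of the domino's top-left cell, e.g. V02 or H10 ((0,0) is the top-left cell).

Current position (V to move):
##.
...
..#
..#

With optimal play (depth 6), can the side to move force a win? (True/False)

[##./.../..#/..#] V move#1: V02:-1/###/..#/..#/..#, V10:+1/##./#../#.#/..#*, V11:+1/##./.#./.##/..#, V20:+1/##./.../#.#/#.#, V21:+1/##./.../.##/.##
[##./#../#.#/..#] H move#2: H11:-1/##./###/#.#/..#*, H30:-1/##./#../#.#/###
[##./###/#.#/..#] V move#3: V21:+1/##./###/###/.##*
[##./###/###/.##] end (terminal -1, H#4); searched ##./.../..#/..# to 6

V winning at [##./.../..#/..#]: True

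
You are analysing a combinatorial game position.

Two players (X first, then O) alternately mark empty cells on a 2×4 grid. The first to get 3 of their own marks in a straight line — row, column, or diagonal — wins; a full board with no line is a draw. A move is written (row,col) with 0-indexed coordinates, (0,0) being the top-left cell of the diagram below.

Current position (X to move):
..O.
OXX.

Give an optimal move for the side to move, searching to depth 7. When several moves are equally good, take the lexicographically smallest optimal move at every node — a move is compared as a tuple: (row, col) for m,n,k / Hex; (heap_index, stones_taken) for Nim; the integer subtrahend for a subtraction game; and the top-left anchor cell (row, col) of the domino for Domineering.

ply 1, X at ..O./OXX. | (0,0)=+0→X.O./OXX.; (0,1)=+0→.XO./OXX.; (0,3)=+0→..OX/OXX.; (1,3)=+1→..O./OXXX*
ply 2: ..O./OXXX is terminal -1 (O); from ..O./OXX. depth 7

X's best at [..O./OXX.]: (1,3)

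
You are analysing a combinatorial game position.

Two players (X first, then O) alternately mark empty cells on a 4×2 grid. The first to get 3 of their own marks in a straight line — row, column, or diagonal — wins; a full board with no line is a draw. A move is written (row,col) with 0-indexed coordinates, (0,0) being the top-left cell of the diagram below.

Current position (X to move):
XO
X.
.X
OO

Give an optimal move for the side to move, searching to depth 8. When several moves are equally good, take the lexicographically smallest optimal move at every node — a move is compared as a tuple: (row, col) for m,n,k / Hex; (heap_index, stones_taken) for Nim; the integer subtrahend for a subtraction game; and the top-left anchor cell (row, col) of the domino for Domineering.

X's best at [XO/X./.X/OO]: (2,0)

[XO/X./.X/OO] X move#1: (1,1):+0/XO/XX/.X/OO, (2,0):+1/XO/X./XX/OO*
[XO/X./XX/OO] end (terminal -1, O#2); searched XO/X./.X/OO to 8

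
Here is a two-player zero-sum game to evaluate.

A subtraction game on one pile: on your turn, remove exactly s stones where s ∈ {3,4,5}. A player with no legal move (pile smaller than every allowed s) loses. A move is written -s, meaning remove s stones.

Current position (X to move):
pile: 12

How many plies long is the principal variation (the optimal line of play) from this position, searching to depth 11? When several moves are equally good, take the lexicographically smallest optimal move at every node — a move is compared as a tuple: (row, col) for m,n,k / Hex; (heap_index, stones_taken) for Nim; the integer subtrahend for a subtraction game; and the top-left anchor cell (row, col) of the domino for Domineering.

[12] X move#1: -3:+1/9*, -4:+1/8, -5:-1/7
[9] O move#2: -3:-1/6*, -4:-1/5, -5:-1/4
[6] X move#3: -3:-1/3, -4:+1/2*, -5:+1/1
[2] end (terminal -1, O#4); searched 12 to 11

PV length from [12]: 3 plies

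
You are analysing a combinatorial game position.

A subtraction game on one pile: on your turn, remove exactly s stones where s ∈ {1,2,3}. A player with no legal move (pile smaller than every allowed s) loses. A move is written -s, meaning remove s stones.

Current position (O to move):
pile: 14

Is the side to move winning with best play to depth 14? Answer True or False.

O winning at [14]: True

p1 O@[14]: -1[13]-1 -2[12]+1* -3[11]-1
p2 X@[12]: -1[11]-1* -2[10]-1 -3[9]-1
p3 O@[11]: -1[10]-1 -2[9]-1 -3[8]+1*
p4 X@[8]: -1[7]-1* -2[6]-1 -3[5]-1
p5 O@[7]: -1[6]-1 -2[5]-1 -3[4]+1*
p6 X@[4]: -1[3]-1* -2[2]-1 -3[1]-1
p7 O@[3]: -1[2]-1 -2[1]-1 -3[0]+1*
p8 X@[0] terminal -1; root [14] d14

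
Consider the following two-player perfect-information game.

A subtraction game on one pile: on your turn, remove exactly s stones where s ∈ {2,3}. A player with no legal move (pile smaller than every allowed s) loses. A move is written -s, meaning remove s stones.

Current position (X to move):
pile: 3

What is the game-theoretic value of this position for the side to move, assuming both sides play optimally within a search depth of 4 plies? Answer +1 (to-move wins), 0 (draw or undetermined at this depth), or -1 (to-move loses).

ply 1, X at 3 | -2=+1→1*; -3=+1→0
ply 2: 1 is terminal -1 (O); from 3 depth 4

value(3, X) = +1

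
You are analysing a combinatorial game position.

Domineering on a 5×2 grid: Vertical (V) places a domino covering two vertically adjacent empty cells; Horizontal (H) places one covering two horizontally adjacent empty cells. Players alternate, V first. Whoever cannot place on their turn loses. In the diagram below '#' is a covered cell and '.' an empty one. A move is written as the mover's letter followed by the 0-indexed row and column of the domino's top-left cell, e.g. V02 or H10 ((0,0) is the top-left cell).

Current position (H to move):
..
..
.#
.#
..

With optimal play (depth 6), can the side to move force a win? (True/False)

H winning at [../../.#/.#/..]: True

p1 H@[../../.#/.#/..]: H00[##/../.#/.#/..]+1* H10[../##/.#/.#/..]+1 H40[../../.#/.#/##]-1
p2 V@[##/../.#/.#/..]: V10[##/#./##/.#/..]-1* V20[##/../##/##/..]-1 V30[##/../.#/##/#.]-1
p3 H@[##/#./##/.#/..]: H40[##/#./##/.#/##]+1*
p4 V@[##/#./##/.#/##] terminal -1; root [../../.#/.#/..] d6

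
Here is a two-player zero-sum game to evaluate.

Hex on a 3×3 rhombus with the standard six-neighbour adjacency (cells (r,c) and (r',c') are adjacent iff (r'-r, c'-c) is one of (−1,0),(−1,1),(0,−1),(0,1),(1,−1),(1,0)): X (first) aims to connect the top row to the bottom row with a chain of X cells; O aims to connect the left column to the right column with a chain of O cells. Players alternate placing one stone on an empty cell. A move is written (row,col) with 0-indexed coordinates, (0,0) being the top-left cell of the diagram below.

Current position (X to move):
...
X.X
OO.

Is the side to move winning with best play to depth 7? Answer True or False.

X winning at [.../X.X/OO.]: True

ply 1, X at .../X.X/OO. | (0,0)=-1→X../X.X/OO.; (0,1)=-1→.X./X.X/OO.; (0,2)=-1→..X/X.X/OO.; (1,1)=-1→.../XXX/OO.; (2,2)=+1→.../X.X/OOX*
ply 2, O at .../X.X/OOX | (0,0)=-1→O../X.X/OOX*; (0,1)=-1→.O./X.X/OOX; (0,2)=-1→..O/X.X/OOX; (1,1)=-1→.../XOX/OOX
ply 3, X at O../X.X/OOX | (0,1)=+1→OX./X.X/OOX*; (0,2)=+1→O.X/X.X/OOX; (1,1)=+1→O../XXX/OOX
ply 4, O at OX./X.X/OOX | (0,2)=-1→OXO/X.X/OOX*; (1,1)=-1→OX./XOX/OOX
ply 5, X at OXO/X.X/OOX | (1,1)=+1→OXO/XXX/OOX*
ply 6: OXO/XXX/OOX is terminal -1 (O); from .../X.X/OO. depth 7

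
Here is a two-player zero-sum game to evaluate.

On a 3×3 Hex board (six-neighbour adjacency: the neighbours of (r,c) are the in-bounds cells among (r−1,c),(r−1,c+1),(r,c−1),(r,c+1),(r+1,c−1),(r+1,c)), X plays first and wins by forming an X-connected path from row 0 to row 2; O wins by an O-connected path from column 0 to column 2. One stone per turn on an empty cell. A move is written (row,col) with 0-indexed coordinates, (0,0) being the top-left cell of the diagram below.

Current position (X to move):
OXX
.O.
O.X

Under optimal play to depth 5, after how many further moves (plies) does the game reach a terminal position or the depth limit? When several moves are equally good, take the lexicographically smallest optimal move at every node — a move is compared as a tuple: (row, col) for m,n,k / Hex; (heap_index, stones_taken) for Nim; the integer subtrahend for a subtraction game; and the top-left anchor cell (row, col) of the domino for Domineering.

p1 X@[OXX/.O./O.X]: (1,0)[OXX/XO./O.X]-1 (1,2)[OXX/.OX/O.X]+1* (2,1)[OXX/.O./OXX]-1
p2 O@[OXX/.OX/O.X] terminal -1; root [OXX/.O./O.X] d5

PV length from [OXX/.O./O.X]: 1 ply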